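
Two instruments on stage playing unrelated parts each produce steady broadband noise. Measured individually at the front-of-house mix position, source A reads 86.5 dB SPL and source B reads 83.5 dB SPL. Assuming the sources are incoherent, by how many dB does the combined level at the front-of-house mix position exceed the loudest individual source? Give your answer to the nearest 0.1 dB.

1.8 dB

Uncorrelated sources add in intensity (power), not in dB.
L_total = 10·log₁₀(10^(86.5/10) + 10^(83.5/10)) = 88.26 dB SPL.
Excess over the loudest (86.5 dB): 88.26 − 86.5 = 1.8 dB.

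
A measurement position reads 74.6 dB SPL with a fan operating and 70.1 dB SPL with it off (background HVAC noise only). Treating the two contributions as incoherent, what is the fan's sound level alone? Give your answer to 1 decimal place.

Remove the background by subtracting linear intensities:
L_src = 10·log₁₀(10^(74.6/10) − 10^(70.1/10)) = 10·log₁₀(18610000) = 72.7 dB SPL.

72.7 dB SPL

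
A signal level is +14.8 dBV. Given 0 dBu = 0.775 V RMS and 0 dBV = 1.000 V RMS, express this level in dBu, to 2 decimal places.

The offset between the scales is 20·log₁₀(0.775/1.000) = −2.214 dB.
So dBu = +14.8 + 2.214 = +17.01 dBu.

+17.01 dBu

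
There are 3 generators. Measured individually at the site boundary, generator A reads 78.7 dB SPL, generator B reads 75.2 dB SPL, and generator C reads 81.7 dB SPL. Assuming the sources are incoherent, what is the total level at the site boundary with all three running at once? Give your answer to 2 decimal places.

84.07 dB SPL

Add the sources as powers (linear), then convert back to dB:
L_total = 10·log₁₀(10^(78.7/10) + 10^(75.2/10) + 10^(81.7/10)) = 10·log₁₀(255200000) = 84.07 dB SPL.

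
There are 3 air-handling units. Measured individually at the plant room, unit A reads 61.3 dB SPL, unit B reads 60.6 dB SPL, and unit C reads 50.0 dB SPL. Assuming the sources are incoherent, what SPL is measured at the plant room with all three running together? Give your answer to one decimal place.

64.1 dB SPL

Uncorrelated sources add in intensity (power), not in dB.
L_total = 10·log₁₀(10^(61.3/10) + 10^(60.6/10) + 10^(50.0/10)) = 10·log₁₀(2597000) = 64.1 dB SPL.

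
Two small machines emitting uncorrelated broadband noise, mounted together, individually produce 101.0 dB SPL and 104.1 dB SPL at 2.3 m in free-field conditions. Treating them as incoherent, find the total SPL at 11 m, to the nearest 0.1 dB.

Combined at 2.3 m: 10·log₁₀(10^(101.0/10)+10^(104.1/10)) = 105.83 dB SPL.
Then apply −20·log₁₀(11/2.3) = -13.59 dB → 92.2 dB SPL.

92.2 dB SPL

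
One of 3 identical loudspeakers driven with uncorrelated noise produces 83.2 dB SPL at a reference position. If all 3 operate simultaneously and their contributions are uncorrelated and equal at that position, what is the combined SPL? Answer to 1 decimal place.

88.0 dB SPL

3 equal incoherent sources raise the level by 10·log₁₀(3) = 4.77 dB.
L_total = 83.2 + 4.77 = 88.0 dB SPL.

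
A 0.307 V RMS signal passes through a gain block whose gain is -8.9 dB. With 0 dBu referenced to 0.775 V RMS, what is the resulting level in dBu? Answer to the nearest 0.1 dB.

-16.9 dBu

Input level: 20·log₁₀(0.307/0.775) = -8.04 dBu.
Output: -8.04 − 8.9 = -16.9 dBu.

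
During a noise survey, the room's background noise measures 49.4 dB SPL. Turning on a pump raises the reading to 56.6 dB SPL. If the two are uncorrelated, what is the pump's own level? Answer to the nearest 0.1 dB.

55.7 dB SPL

Background correction is a power subtraction:
L_src = 10·log₁₀(10^(56.6/10) − 10^(49.4/10)) = 10·log₁₀(370000) = 55.7 dB SPL.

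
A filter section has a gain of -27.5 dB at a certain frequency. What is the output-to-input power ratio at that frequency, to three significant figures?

Power ratio = 10^(dB/10).
10^(-27.5/10) = 10^(-2.750) = 0.00178.

0.00178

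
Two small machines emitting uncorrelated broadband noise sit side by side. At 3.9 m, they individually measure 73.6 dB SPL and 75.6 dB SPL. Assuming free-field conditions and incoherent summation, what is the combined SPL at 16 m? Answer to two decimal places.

Combined at 3.9 m: 10·log₁₀(10^(73.6/10)+10^(75.6/10)) = 77.724 dB SPL.
Then apply −20·log₁₀(16/3.9) = -12.261 dB → 65.46 dB SPL.

65.46 dB SPL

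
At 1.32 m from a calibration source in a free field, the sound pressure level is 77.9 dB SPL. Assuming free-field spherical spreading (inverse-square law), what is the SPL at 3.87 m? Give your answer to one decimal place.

Free-field point source: level drops by 20·log₁₀ of the distance ratio.
ΔL = −20·log₁₀(3.87/1.32) = -9.34 dB, so L₂ = 77.9 + (-9.34) = 68.6 dB SPL.

68.6 dB SPL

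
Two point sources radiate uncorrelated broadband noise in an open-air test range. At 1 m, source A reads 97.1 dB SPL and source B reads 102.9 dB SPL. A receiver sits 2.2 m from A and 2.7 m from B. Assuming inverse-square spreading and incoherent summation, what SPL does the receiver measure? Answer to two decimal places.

At the listener: L_A = 97.1 − 20·log₁₀(2.2) = 90.252 dB; L_B = 102.9 − 20·log₁₀(2.7) = 94.273 dB.
Combined: 10·log₁₀(10^(90.252/10)+10^(94.273/10)) = 95.72 dB SPL.

95.72 dB SPL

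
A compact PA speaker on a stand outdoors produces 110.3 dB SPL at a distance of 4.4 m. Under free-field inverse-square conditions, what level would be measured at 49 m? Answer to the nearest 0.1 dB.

Free-field point source: level drops by 20·log₁₀ of the distance ratio.
ΔL = −20·log₁₀(49/4.4) = -20.93 dB, so L₂ = 110.3 + (-20.93) = 89.4 dB SPL.

89.4 dB SPL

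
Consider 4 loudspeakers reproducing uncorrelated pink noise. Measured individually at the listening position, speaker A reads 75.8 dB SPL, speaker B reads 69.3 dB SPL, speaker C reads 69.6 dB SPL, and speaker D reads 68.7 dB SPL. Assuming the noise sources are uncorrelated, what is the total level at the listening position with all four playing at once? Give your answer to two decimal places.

78.00 dB SPL

Add the sources as powers (linear), then convert back to dB:
L_total = 10·log₁₀(10^(75.8/10) + 10^(69.3/10) + 10^(69.6/10) + 10^(68.7/10)) = 10·log₁₀(63060000) = 78.00 dB SPL.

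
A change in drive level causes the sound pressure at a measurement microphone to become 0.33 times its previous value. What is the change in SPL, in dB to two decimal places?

-9.63 dB

SPL change from a pressure ratio uses the 20·log₁₀ form:
20·log₁₀(0.33) = -9.63 dB.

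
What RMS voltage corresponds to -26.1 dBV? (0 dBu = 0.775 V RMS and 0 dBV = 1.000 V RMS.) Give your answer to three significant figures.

V = 1.000 V × 10^(-26.1/20).
= 1.000 × 0.04955 = 0.0495 V.

0.0495 V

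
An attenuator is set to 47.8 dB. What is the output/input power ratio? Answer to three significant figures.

Power ratio = 10^(dB/10).
10^(-47.8/10) = 10^(-4.780) = 0.0000166.

0.0000166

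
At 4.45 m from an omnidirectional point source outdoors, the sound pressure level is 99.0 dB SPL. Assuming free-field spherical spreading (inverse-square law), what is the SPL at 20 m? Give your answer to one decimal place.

For a point source in a free field, ΔL = −20·log₁₀(d₂/d₁).
ΔL = −20·log₁₀(20/4.45) = -13.05 dB, so L₂ = 99.0 + (-13.05) = 85.9 dB SPL.

85.9 dB SPL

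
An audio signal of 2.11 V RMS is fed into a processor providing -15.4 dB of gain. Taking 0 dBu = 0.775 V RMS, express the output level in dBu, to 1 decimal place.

-6.7 dBu

Input level: 20·log₁₀(2.11/0.775) = 8.70 dBu.
Output: 8.70 − 15.4 = -6.7 dBu.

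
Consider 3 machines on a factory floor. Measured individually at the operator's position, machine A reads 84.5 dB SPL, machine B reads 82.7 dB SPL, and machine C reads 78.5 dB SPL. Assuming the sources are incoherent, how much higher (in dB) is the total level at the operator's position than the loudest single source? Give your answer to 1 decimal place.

Incoherent sources sum as intensities:
L_total = 10·log₁₀(10^(84.5/10) + 10^(82.7/10) + 10^(78.5/10)) = 87.31 dB SPL.
Excess over the loudest (84.5 dB): 87.31 − 84.5 = 2.8 dB.

2.8 dB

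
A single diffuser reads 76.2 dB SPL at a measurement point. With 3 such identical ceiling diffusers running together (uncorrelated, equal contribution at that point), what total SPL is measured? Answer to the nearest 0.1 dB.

3 equal incoherent sources raise the level by 10·log₁₀(3) = 4.77 dB.
L_total = 76.2 + 4.77 = 81.0 dB SPL.

81.0 dB SPL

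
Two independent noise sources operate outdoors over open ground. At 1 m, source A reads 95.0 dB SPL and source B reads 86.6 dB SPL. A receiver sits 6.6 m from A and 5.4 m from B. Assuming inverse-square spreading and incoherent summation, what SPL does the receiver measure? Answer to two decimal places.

At the listener: L_A = 95.0 − 20·log₁₀(6.6) = 78.609 dB; L_B = 86.6 − 20·log₁₀(5.4) = 71.952 dB.
Combined: 10·log₁₀(10^(78.609/10)+10^(71.952/10)) = 79.46 dB SPL.

79.46 dB SPL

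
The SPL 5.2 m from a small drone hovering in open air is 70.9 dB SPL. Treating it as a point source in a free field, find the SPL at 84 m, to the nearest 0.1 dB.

For a point source in a free field, ΔL = −20·log₁₀(d₂/d₁).
ΔL = −20·log₁₀(84/5.2) = -24.17 dB, so L₂ = 70.9 + (-24.17) = 46.7 dB SPL.

46.7 dB SPL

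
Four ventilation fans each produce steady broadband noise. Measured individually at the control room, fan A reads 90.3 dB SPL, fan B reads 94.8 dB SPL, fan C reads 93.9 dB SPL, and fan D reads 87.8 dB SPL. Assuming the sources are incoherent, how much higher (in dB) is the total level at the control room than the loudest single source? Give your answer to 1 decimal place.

3.7 dB

Incoherent sources sum as intensities:
L_total = 10·log₁₀(10^(90.3/10) + 10^(94.8/10) + 10^(93.9/10) + 10^(87.8/10)) = 98.54 dB SPL.
Excess over the loudest (94.8 dB): 98.54 − 94.8 = 3.7 dB.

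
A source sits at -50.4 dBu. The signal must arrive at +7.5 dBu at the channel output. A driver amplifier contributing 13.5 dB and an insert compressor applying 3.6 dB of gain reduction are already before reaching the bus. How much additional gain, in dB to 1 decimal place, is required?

The required make-up gain is the shortfall in the dB sum.
G = +7.5 − (-50.4) − 13.5 + 3.6 = 48.0 dB.

48.0 dB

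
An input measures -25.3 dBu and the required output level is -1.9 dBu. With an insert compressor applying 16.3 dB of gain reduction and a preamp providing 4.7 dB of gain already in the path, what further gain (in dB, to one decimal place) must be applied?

The required make-up gain is the shortfall in the dB sum.
G = -1.9 − (-25.3) + 16.3 − 4.7 = 35.0 dB.

35.0 dB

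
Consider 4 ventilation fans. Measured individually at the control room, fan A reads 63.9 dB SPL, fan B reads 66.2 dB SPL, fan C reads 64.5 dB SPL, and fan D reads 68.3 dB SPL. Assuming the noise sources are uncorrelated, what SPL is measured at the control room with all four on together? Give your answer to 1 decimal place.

72.1 dB SPL

Incoherent sources sum as intensities:
L_total = 10·log₁₀(10^(63.9/10) + 10^(66.2/10) + 10^(64.5/10) + 10^(68.3/10)) = 10·log₁₀(16200000) = 72.1 dB SPL.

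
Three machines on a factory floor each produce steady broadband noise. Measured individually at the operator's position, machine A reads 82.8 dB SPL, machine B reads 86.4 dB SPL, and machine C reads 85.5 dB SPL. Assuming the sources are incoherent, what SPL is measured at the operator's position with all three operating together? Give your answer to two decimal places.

Uncorrelated sources add in intensity (power), not in dB.
L_total = 10·log₁₀(10^(82.8/10) + 10^(86.4/10) + 10^(85.5/10)) = 10·log₁₀(981900000) = 89.92 dB SPL.

89.92 dB SPL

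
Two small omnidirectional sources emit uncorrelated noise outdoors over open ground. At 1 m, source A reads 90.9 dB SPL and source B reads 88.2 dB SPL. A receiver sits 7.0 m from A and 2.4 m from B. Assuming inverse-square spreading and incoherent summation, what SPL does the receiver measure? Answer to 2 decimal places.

81.46 dB SPL

At the listener: L_A = 90.9 − 20·log₁₀(7.0) = 73.998 dB; L_B = 88.2 − 20·log₁₀(2.4) = 80.596 dB.
Combined: 10·log₁₀(10^(73.998/10)+10^(80.596/10)) = 81.46 dB SPL.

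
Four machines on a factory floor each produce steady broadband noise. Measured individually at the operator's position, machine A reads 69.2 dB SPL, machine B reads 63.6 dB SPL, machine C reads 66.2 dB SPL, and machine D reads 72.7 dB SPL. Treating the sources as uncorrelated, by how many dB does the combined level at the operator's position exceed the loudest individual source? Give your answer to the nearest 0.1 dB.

Uncorrelated sources add in intensity (power), not in dB.
L_total = 10·log₁₀(10^(69.2/10) + 10^(63.6/10) + 10^(66.2/10) + 10^(72.7/10)) = 75.24 dB SPL.
Excess over the loudest (72.7 dB): 75.24 − 72.7 = 2.5 dB.

2.5 dB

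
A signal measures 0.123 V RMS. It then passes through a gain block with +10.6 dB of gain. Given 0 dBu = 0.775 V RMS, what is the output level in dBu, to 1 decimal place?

-5.4 dBu

Input level: 20·log₁₀(0.123/0.775) = -15.99 dBu.
Output: -15.99 + 10.6 = -5.4 dBu.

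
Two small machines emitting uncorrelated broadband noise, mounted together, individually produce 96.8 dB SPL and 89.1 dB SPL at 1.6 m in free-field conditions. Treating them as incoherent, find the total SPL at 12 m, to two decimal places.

Combined at 1.6 m: 10·log₁₀(10^(96.8/10)+10^(89.1/10)) = 97.481 dB SPL.
Then apply −20·log₁₀(12/1.6) = -17.501 dB → 79.98 dB SPL.

79.98 dB SPL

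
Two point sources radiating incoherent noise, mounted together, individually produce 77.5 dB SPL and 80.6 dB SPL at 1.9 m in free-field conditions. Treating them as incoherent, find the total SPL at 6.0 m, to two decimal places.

Combined at 1.9 m: 10·log₁₀(10^(77.5/10)+10^(80.6/10)) = 82.331 dB SPL.
Then apply −20·log₁₀(6.0/1.9) = -9.988 dB → 72.34 dB SPL.

72.34 dB SPL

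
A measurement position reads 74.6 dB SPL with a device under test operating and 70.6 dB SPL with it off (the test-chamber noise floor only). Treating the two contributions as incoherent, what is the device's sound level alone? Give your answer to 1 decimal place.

72.4 dB SPL

Remove the background by subtracting linear intensities:
L_src = 10·log₁₀(10^(74.6/10) − 10^(70.6/10)) = 10·log₁₀(17360000) = 72.4 dB SPL.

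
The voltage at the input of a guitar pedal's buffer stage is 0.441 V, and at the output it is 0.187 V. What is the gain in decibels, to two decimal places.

-7.45 dB

For a voltage ratio, dB = 20·log₁₀(V₂/V₁).
20·log₁₀(0.187/0.441) = 20·log₁₀(0.4240) = -7.45 dB.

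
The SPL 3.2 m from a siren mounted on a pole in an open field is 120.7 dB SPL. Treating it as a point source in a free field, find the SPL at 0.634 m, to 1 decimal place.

For a point source in a free field, ΔL = −20·log₁₀(d₂/d₁).
ΔL = −20·log₁₀(0.634/3.2) = 14.06 dB, so L₂ = 120.7 + (14.06) = 134.8 dB SPL.

134.8 dB SPL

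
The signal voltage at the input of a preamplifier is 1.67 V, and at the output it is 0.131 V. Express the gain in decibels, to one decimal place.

Voltage is an amplitude quantity, so gain = 20·log₁₀(V_out/V_in).
20·log₁₀(0.131/1.67) = 20·log₁₀(0.07844) = -22.1 dB.

-22.1 dB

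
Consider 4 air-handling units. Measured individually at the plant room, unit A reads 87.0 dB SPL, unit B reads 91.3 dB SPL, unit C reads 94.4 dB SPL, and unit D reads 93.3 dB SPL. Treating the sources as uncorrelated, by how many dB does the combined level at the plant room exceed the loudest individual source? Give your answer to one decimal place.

Incoherent sources sum as intensities:
L_total = 10·log₁₀(10^(87.0/10) + 10^(91.3/10) + 10^(94.4/10) + 10^(93.3/10)) = 98.29 dB SPL.
Excess over the loudest (94.4 dB): 98.29 − 94.4 = 3.9 dB.

3.9 dB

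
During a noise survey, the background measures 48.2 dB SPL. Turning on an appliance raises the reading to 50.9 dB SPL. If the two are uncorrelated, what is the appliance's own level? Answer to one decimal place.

47.6 dB SPL

Background correction is a power subtraction:
L_src = 10·log₁₀(10^(50.9/10) − 10^(48.2/10)) = 10·log₁₀(56960) = 47.6 dB SPL.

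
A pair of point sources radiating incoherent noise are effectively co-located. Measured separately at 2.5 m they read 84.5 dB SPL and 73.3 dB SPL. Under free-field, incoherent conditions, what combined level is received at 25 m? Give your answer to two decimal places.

Combined at 2.5 m: 10·log₁₀(10^(84.5/10)+10^(73.3/10)) = 84.818 dB SPL.
Then apply −20·log₁₀(25/2.5) = -20.000 dB → 64.82 dB SPL.

64.82 dB SPL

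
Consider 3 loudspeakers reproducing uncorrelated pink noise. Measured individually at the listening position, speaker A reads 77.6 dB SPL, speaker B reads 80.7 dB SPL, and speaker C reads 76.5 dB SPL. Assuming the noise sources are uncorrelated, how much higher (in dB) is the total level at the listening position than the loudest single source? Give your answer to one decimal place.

Uncorrelated sources add in intensity (power), not in dB.
L_total = 10·log₁₀(10^(77.6/10) + 10^(80.7/10) + 10^(76.5/10)) = 83.42 dB SPL.
Excess over the loudest (80.7 dB): 83.42 − 80.7 = 2.7 dB.

2.7 dB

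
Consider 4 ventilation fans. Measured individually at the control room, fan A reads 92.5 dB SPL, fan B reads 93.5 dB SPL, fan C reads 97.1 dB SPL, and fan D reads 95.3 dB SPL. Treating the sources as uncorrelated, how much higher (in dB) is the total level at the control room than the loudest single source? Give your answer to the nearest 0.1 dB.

3.9 dB

Add the sources as powers (linear), then convert back to dB:
L_total = 10·log₁₀(10^(92.5/10) + 10^(93.5/10) + 10^(97.1/10) + 10^(95.3/10)) = 100.98 dB SPL.
Excess over the loudest (97.1 dB): 100.98 − 97.1 = 3.9 dB.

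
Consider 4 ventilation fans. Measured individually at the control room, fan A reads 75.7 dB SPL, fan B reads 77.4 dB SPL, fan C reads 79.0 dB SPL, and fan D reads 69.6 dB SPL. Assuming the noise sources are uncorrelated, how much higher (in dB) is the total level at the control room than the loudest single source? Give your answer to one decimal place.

Incoherent sources sum as intensities:
L_total = 10·log₁₀(10^(75.7/10) + 10^(77.4/10) + 10^(79.0/10) + 10^(69.6/10)) = 82.57 dB SPL.
Excess over the loudest (79.0 dB): 82.57 − 79.0 = 3.6 dB.

3.6 dB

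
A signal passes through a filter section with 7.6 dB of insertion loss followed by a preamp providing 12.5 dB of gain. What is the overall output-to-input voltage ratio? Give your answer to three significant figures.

Net gain = (−7.6) + 12.5 = 4.9 dB.
Voltage ratio = 10^(4.9/20) = 1.76.

1.76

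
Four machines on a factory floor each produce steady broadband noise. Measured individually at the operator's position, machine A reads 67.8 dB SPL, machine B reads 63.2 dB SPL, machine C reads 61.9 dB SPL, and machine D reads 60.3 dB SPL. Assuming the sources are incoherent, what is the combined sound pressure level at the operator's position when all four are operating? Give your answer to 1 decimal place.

Incoherent sources sum as intensities:
L_total = 10·log₁₀(10^(67.8/10) + 10^(63.2/10) + 10^(61.9/10) + 10^(60.3/10)) = 10·log₁₀(10740000) = 70.3 dB SPL.

70.3 dB SPL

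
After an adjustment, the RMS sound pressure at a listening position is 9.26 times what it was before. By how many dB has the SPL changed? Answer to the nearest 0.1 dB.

19.3 dB

SPL change from a pressure ratio uses the 20·log₁₀ form:
20·log₁₀(9.26) = 19.3 dB.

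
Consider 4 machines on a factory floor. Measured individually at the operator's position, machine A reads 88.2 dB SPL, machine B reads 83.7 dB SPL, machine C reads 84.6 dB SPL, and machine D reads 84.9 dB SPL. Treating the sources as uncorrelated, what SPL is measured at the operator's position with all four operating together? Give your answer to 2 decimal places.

Incoherent sources sum as intensities:
L_total = 10·log₁₀(10^(88.2/10) + 10^(83.7/10) + 10^(84.6/10) + 10^(84.9/10)) = 10·log₁₀(1493000000) = 91.74 dB SPL.

91.74 dB SPL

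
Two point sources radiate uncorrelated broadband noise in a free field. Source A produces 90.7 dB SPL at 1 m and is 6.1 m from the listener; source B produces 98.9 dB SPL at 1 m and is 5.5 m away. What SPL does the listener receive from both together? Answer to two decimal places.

At the listener: L_A = 90.7 − 20·log₁₀(6.1) = 74.993 dB; L_B = 98.9 − 20·log₁₀(5.5) = 84.093 dB.
Combined: 10·log₁₀(10^(74.993/10)+10^(84.093/10)) = 84.60 dB SPL.

84.60 dB SPL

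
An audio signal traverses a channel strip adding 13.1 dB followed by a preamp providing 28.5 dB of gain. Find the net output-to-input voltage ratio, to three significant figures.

Net gain = 13.1 + 28.5 = 41.6 dB.
Voltage ratio = 10^(41.6/20) = 120.

120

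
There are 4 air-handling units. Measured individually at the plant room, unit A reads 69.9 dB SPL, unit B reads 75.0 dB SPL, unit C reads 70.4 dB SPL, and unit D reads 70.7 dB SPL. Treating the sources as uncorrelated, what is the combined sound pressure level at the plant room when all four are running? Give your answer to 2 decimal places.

78.07 dB SPL

Uncorrelated sources add in intensity (power), not in dB.
L_total = 10·log₁₀(10^(69.9/10) + 10^(75.0/10) + 10^(70.4/10) + 10^(70.7/10)) = 10·log₁₀(64110000) = 78.07 dB SPL.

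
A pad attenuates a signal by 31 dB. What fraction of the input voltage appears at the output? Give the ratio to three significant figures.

Voltage ratio = 10^(dB/20).
10^(-31/20) = 10^(-1.550) = 0.0282.

0.0282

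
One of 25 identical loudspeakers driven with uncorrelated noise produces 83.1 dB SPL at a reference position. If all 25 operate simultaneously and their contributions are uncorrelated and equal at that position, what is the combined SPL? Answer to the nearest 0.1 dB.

25 equal incoherent sources raise the level by 10·log₁₀(25) = 13.98 dB.
L_total = 83.1 + 13.98 = 97.1 dB SPL.

97.1 dB SPL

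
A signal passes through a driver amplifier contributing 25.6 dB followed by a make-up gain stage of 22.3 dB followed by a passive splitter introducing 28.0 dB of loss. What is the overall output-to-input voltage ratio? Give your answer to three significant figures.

9.89

Net gain = 25.6 + 22.3 + (−28.0) = 19.9 dB.
Voltage ratio = 10^(19.9/20) = 9.89.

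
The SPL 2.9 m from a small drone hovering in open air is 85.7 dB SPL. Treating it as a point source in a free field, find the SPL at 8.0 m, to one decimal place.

Free-field point source: level drops by 20·log₁₀ of the distance ratio.
ΔL = −20·log₁₀(8.0/2.9) = -8.81 dB, so L₂ = 85.7 + (-8.81) = 76.9 dB SPL.

76.9 dB SPL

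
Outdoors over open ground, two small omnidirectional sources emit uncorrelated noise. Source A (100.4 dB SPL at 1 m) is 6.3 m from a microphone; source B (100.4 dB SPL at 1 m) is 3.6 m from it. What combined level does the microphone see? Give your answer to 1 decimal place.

90.5 dB SPL

At the listener: L_A = 100.4 − 20·log₁₀(6.3) = 84.41 dB; L_B = 100.4 − 20·log₁₀(3.6) = 89.27 dB.
Combined: 10·log₁₀(10^(84.41/10)+10^(89.27/10)) = 90.5 dB SPL.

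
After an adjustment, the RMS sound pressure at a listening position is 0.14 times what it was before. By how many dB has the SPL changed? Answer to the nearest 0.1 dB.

-17.1 dB

Sound pressure is an amplitude quantity: ΔL = 20·log₁₀(p₂/p₁).
20·log₁₀(0.14) = -17.1 dB.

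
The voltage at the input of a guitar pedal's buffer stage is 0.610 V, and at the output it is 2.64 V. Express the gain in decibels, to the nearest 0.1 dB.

Voltage is an amplitude quantity, so gain = 20·log₁₀(V_out/V_in).
20·log₁₀(2.64/0.610) = 20·log₁₀(4.328) = 12.7 dB.

12.7 dB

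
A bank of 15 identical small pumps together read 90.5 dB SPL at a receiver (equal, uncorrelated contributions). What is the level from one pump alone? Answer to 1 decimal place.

15 equal incoherent sources add 10·log₁₀(15) = 11.76 dB over one source.
L_one = 90.5 − 11.76 = 78.7 dB SPL.

78.7 dB SPL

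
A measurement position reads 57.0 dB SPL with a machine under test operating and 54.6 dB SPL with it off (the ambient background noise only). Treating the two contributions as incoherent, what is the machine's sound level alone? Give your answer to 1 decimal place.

53.3 dB SPL

Subtract intensities: L_src = 10·log₁₀(10^(L_total/10) − 10^(L_bg/10)).
L_src = 10·log₁₀(10^(57.0/10) − 10^(54.6/10)) = 10·log₁₀(212800) = 53.3 dB SPL.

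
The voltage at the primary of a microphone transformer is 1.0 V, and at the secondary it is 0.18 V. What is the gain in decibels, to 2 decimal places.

-14.89 dB

For a voltage ratio, dB = 20·log₁₀(V₂/V₁).
20·log₁₀(0.18/1.0) = 20·log₁₀(0.1800) = -14.89 dB.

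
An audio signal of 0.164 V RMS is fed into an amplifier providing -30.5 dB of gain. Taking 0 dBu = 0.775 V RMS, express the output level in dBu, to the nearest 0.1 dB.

-44.0 dBu

Input level: 20·log₁₀(0.164/0.775) = -13.49 dBu.
Output: -13.49 − 30.5 = -44.0 dBu.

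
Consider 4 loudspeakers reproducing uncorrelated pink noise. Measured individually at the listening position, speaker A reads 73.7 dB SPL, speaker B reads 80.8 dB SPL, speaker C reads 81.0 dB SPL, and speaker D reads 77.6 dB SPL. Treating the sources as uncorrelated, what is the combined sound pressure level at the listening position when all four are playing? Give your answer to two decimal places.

85.15 dB SPL

Incoherent sources sum as intensities:
L_total = 10·log₁₀(10^(73.7/10) + 10^(80.8/10) + 10^(81.0/10) + 10^(77.6/10)) = 10·log₁₀(327100000) = 85.15 dB SPL.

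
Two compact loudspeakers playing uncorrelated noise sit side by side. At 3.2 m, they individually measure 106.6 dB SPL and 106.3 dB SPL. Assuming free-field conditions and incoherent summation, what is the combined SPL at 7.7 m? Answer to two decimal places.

101.84 dB SPL

Combined at 3.2 m: 10·log₁₀(10^(106.6/10)+10^(106.3/10)) = 109.463 dB SPL.
Then apply −20·log₁₀(7.7/3.2) = -7.627 dB → 101.84 dB SPL.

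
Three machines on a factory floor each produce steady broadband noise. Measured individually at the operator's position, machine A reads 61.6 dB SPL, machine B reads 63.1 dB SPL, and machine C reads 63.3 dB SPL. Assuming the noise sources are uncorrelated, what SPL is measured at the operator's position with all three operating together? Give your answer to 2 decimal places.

Uncorrelated sources add in intensity (power), not in dB.
L_total = 10·log₁₀(10^(61.6/10) + 10^(63.1/10) + 10^(63.3/10)) = 10·log₁₀(5625000) = 67.50 dB SPL.

67.50 dB SPL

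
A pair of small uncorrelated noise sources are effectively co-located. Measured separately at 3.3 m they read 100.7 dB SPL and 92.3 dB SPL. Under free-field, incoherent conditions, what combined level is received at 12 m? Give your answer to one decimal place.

Combined at 3.3 m: 10·log₁₀(10^(100.7/10)+10^(92.3/10)) = 101.29 dB SPL.
Then apply −20·log₁₀(12/3.3) = -11.21 dB → 90.1 dB SPL.

90.1 dB SPL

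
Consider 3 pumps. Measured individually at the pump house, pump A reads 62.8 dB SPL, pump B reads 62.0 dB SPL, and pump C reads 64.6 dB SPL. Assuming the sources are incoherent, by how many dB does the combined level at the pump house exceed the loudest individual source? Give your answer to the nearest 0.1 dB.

3.4 dB

Add the sources as powers (linear), then convert back to dB:
L_total = 10·log₁₀(10^(62.8/10) + 10^(62.0/10) + 10^(64.6/10)) = 68.04 dB SPL.
Excess over the loudest (64.6 dB): 68.04 − 64.6 = 3.4 dB.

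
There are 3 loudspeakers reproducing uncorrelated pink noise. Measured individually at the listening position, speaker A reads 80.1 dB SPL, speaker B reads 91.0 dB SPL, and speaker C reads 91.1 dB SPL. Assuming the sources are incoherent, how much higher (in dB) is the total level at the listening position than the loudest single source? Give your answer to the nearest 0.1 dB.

3.1 dB

Incoherent sources sum as intensities:
L_total = 10·log₁₀(10^(80.1/10) + 10^(91.0/10) + 10^(91.1/10)) = 94.23 dB SPL.
Excess over the loudest (91.1 dB): 94.23 − 91.1 = 3.1 dB.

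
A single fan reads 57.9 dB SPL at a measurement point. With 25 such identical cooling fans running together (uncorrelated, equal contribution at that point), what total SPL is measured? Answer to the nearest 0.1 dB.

71.9 dB SPL

25 equal incoherent sources raise the level by 10·log₁₀(25) = 13.98 dB.
L_total = 57.9 + 13.98 = 71.9 dB SPL.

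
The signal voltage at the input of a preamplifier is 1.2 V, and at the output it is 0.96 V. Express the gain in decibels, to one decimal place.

-1.9 dB

Voltage is an amplitude quantity, so gain = 20·log₁₀(V_out/V_in).
20·log₁₀(0.96/1.2) = 20·log₁₀(0.8000) = -1.9 dB.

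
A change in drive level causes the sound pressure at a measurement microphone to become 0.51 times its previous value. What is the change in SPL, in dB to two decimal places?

-5.85 dB

Sound pressure is an amplitude quantity: ΔL = 20·log₁₀(p₂/p₁).
20·log₁₀(0.51) = -5.85 dB.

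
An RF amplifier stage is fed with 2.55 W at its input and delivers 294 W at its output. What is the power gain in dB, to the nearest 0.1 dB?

20.6 dB

Power ratio → dB uses the 10·log₁₀ form:
10·log₁₀(294/2.55) = 10·log₁₀(115.3) = 20.6 dB.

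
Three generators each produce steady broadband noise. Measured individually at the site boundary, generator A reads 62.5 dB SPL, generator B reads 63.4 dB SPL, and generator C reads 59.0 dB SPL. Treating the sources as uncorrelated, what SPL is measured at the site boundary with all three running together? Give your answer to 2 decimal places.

Incoherent sources sum as intensities:
L_total = 10·log₁₀(10^(62.5/10) + 10^(63.4/10) + 10^(59.0/10)) = 10·log₁₀(4760000) = 66.78 dB SPL.

66.78 dB SPL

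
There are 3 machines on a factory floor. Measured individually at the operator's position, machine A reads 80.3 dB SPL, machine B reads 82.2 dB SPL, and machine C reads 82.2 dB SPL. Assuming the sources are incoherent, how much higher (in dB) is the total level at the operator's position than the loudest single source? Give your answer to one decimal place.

Incoherent sources sum as intensities:
L_total = 10·log₁₀(10^(80.3/10) + 10^(82.2/10) + 10^(82.2/10)) = 86.43 dB SPL.
Excess over the loudest (82.2 dB): 86.43 − 82.2 = 4.2 dB.

4.2 dB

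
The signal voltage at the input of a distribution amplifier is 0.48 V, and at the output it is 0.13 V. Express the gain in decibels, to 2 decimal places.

-11.35 dB

For a voltage ratio, dB = 20·log₁₀(V₂/V₁).
20·log₁₀(0.13/0.48) = 20·log₁₀(0.2708) = -11.35 dB.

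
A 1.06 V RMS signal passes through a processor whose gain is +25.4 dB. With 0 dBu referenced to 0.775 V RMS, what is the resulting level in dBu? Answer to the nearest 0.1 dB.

+28.1 dBu

Input level: 20·log₁₀(1.06/0.775) = 2.72 dBu.
Output: 2.72 + 25.4 = +28.1 dBu.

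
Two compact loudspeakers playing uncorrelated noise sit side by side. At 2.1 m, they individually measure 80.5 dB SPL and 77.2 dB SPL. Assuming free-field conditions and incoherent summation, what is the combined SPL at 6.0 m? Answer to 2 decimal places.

73.05 dB SPL

Combined at 2.1 m: 10·log₁₀(10^(80.5/10)+10^(77.2/10)) = 82.166 dB SPL.
Then apply −20·log₁₀(6.0/2.1) = -9.119 dB → 73.05 dB SPL.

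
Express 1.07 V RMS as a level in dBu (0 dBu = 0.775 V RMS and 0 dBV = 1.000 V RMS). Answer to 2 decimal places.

dBu = 20·log₁₀(V / 0.775 V).
20·log₁₀(1.07/0.775) = +2.80 dBu.

+2.80 dBu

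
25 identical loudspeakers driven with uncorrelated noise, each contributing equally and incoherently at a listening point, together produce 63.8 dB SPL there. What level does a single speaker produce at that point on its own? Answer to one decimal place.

49.8 dB SPL

25 equal incoherent sources add 10·log₁₀(25) = 13.98 dB over one source.
L_one = 63.8 − 13.98 = 49.8 dB SPL.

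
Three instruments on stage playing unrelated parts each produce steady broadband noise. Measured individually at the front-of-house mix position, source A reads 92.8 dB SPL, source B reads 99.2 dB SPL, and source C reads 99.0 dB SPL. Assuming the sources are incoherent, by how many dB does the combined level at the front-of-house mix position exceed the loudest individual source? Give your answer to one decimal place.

3.4 dB

Incoherent sources sum as intensities:
L_total = 10·log₁₀(10^(92.8/10) + 10^(99.2/10) + 10^(99.0/10)) = 102.59 dB SPL.
Excess over the loudest (99.2 dB): 102.59 − 99.2 = 3.4 dB.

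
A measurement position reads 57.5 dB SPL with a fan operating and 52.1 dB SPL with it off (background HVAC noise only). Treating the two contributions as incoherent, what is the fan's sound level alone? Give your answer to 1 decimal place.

Remove the background by subtracting linear intensities:
L_src = 10·log₁₀(10^(57.5/10) − 10^(52.1/10)) = 10·log₁₀(400200) = 56.0 dB SPL.

56.0 dB SPL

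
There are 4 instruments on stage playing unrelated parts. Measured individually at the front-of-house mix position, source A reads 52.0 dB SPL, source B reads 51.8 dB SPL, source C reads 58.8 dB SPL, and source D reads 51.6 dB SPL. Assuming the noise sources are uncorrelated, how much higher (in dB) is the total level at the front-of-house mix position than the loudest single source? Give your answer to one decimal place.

Uncorrelated sources add in intensity (power), not in dB.
L_total = 10·log₁₀(10^(52.0/10) + 10^(51.8/10) + 10^(58.8/10) + 10^(51.6/10)) = 60.84 dB SPL.
Excess over the loudest (58.8 dB): 60.84 − 58.8 = 2.0 dB.

2.0 dB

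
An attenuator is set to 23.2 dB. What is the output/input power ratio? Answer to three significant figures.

0.00479

Power ratio = 10^(dB/10).
10^(-23.2/10) = 10^(-2.320) = 0.00479.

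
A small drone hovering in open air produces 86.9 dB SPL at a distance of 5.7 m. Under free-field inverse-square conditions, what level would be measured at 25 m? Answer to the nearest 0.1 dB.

Inverse-square spreading gives ΔL = −20·log₁₀(d₂/d₁).
ΔL = −20·log₁₀(25/5.7) = -12.84 dB, so L₂ = 86.9 + (-12.84) = 74.1 dB SPL.

74.1 dB SPL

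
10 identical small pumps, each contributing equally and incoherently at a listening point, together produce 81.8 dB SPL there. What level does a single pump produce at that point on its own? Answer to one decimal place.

10 equal incoherent sources add 10·log₁₀(10) = 10.00 dB over one source.
L_one = 81.8 − 10.00 = 71.8 dB SPL.

71.8 dB SPL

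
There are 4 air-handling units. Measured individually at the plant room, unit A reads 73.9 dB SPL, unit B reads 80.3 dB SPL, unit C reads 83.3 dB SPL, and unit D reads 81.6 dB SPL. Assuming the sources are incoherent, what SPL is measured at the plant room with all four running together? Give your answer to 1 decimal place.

86.9 dB SPL

Incoherent sources sum as intensities:
L_total = 10·log₁₀(10^(73.9/10) + 10^(80.3/10) + 10^(83.3/10) + 10^(81.6/10)) = 10·log₁₀(490000000) = 86.9 dB SPL.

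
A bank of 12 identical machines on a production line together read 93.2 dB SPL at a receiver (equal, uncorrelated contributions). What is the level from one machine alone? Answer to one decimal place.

82.4 dB SPL

12 equal incoherent sources add 10·log₁₀(12) = 10.79 dB over one source.
L_one = 93.2 − 10.79 = 82.4 dB SPL.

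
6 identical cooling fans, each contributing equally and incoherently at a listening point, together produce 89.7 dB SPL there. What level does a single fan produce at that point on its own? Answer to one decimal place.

6 equal incoherent sources add 10·log₁₀(6) = 7.78 dB over one source.
L_one = 89.7 − 7.78 = 81.9 dB SPL.

81.9 dB SPL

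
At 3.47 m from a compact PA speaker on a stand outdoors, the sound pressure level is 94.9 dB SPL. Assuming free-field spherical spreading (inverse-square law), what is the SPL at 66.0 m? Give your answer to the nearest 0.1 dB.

69.3 dB SPL

Inverse-square spreading gives ΔL = −20·log₁₀(d₂/d₁).
ΔL = −20·log₁₀(66.0/3.47) = -25.58 dB, so L₂ = 94.9 + (-25.58) = 69.3 dB SPL.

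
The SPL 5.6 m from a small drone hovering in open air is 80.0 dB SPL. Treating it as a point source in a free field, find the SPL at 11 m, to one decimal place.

74.1 dB SPL

Inverse-square spreading gives ΔL = −20·log₁₀(d₂/d₁).
ΔL = −20·log₁₀(11/5.6) = -5.86 dB, so L₂ = 80.0 + (-5.86) = 74.1 dB SPL.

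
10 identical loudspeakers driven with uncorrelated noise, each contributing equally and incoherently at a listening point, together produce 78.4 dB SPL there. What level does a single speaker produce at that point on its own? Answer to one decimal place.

10 equal incoherent sources add 10·log₁₀(10) = 10.00 dB over one source.
L_one = 78.4 − 10.00 = 68.4 dB SPL.

68.4 dB SPL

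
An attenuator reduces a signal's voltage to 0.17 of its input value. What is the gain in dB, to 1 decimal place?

-15.4 dB

Voltage ratio → dB uses the 20·log₁₀ form:
20·log₁₀(0.17) = -15.4 dB.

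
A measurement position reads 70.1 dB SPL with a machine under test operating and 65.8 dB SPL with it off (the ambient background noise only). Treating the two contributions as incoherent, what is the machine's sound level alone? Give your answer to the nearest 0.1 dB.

Subtract intensities: L_src = 10·log₁₀(10^(L_total/10) − 10^(L_bg/10)).
L_src = 10·log₁₀(10^(70.1/10) − 10^(65.8/10)) = 10·log₁₀(6431000) = 68.1 dB SPL.

68.1 dB SPL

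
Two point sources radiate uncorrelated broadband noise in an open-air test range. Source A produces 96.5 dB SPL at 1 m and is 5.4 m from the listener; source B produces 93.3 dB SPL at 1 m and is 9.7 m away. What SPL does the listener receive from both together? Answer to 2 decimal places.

82.45 dB SPL

At the listener: L_A = 96.5 − 20·log₁₀(5.4) = 81.852 dB; L_B = 93.3 − 20·log₁₀(9.7) = 73.565 dB.
Combined: 10·log₁₀(10^(81.852/10)+10^(73.565/10)) = 82.45 dB SPL.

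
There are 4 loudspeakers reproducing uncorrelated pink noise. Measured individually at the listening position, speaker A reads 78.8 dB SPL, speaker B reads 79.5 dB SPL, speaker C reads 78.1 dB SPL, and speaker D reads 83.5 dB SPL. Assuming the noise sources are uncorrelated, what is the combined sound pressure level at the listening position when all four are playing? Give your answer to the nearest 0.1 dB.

86.6 dB SPL

Add the sources as powers (linear), then convert back to dB:
L_total = 10·log₁₀(10^(78.8/10) + 10^(79.5/10) + 10^(78.1/10) + 10^(83.5/10)) = 10·log₁₀(453400000) = 86.6 dB SPL.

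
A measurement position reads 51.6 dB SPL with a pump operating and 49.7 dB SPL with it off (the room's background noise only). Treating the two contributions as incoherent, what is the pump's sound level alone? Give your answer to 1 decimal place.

Background correction is a power subtraction:
L_src = 10·log₁₀(10^(51.6/10) − 10^(49.7/10)) = 10·log₁₀(51220) = 47.1 dB SPL.

47.1 dB SPL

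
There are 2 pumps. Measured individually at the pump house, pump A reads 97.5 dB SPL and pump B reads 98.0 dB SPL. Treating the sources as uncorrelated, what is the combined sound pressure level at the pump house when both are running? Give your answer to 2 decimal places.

100.77 dB SPL

Incoherent sources sum as intensities:
L_total = 10·log₁₀(10^(97.5/10) + 10^(98.0/10)) = 10·log₁₀(11933000000) = 100.77 dB SPL.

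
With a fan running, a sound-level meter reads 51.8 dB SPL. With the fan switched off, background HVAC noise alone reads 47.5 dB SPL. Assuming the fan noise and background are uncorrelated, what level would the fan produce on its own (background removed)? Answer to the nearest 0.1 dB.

49.8 dB SPL

Background correction is a power subtraction:
L_src = 10·log₁₀(10^(51.8/10) − 10^(47.5/10)) = 10·log₁₀(95120) = 49.8 dB SPL.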